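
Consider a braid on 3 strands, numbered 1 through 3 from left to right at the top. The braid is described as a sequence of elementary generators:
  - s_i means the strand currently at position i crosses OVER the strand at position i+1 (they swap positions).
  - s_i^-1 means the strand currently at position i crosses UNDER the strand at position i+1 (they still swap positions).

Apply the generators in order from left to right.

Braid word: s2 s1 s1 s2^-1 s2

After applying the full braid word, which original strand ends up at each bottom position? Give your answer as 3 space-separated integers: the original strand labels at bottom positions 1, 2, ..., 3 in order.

Answer: 1 3 2

Derivation:
Gen 1 (s2): strand 2 crosses over strand 3. Perm now: [1 3 2]
Gen 2 (s1): strand 1 crosses over strand 3. Perm now: [3 1 2]
Gen 3 (s1): strand 3 crosses over strand 1. Perm now: [1 3 2]
Gen 4 (s2^-1): strand 3 crosses under strand 2. Perm now: [1 2 3]
Gen 5 (s2): strand 2 crosses over strand 3. Perm now: [1 3 2]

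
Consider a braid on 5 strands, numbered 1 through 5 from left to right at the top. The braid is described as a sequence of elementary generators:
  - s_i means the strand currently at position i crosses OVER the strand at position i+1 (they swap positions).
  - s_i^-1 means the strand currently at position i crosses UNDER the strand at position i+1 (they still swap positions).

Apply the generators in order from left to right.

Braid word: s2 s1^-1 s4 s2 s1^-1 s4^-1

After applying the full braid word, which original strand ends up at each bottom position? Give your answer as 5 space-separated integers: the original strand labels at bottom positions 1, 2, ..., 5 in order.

Answer: 2 3 1 4 5

Derivation:
Gen 1 (s2): strand 2 crosses over strand 3. Perm now: [1 3 2 4 5]
Gen 2 (s1^-1): strand 1 crosses under strand 3. Perm now: [3 1 2 4 5]
Gen 3 (s4): strand 4 crosses over strand 5. Perm now: [3 1 2 5 4]
Gen 4 (s2): strand 1 crosses over strand 2. Perm now: [3 2 1 5 4]
Gen 5 (s1^-1): strand 3 crosses under strand 2. Perm now: [2 3 1 5 4]
Gen 6 (s4^-1): strand 5 crosses under strand 4. Perm now: [2 3 1 4 5]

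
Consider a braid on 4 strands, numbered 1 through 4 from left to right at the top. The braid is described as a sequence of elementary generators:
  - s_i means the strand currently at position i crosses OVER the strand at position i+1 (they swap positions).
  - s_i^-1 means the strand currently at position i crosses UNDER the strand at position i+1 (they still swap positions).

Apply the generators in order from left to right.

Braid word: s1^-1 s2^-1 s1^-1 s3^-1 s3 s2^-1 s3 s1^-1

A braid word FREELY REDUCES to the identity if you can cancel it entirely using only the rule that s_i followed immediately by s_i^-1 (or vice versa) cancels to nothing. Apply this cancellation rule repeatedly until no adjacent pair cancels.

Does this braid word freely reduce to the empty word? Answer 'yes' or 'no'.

Answer: no

Derivation:
Gen 1 (s1^-1): push. Stack: [s1^-1]
Gen 2 (s2^-1): push. Stack: [s1^-1 s2^-1]
Gen 3 (s1^-1): push. Stack: [s1^-1 s2^-1 s1^-1]
Gen 4 (s3^-1): push. Stack: [s1^-1 s2^-1 s1^-1 s3^-1]
Gen 5 (s3): cancels prior s3^-1. Stack: [s1^-1 s2^-1 s1^-1]
Gen 6 (s2^-1): push. Stack: [s1^-1 s2^-1 s1^-1 s2^-1]
Gen 7 (s3): push. Stack: [s1^-1 s2^-1 s1^-1 s2^-1 s3]
Gen 8 (s1^-1): push. Stack: [s1^-1 s2^-1 s1^-1 s2^-1 s3 s1^-1]
Reduced word: s1^-1 s2^-1 s1^-1 s2^-1 s3 s1^-1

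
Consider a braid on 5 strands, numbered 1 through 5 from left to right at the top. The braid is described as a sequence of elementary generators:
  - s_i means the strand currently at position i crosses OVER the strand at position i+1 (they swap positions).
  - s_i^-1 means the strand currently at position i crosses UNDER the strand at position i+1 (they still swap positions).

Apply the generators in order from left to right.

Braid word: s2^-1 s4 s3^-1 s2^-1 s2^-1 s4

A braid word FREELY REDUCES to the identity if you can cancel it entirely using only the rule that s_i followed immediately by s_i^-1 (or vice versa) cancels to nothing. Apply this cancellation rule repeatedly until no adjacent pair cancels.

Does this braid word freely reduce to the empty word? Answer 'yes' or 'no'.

Gen 1 (s2^-1): push. Stack: [s2^-1]
Gen 2 (s4): push. Stack: [s2^-1 s4]
Gen 3 (s3^-1): push. Stack: [s2^-1 s4 s3^-1]
Gen 4 (s2^-1): push. Stack: [s2^-1 s4 s3^-1 s2^-1]
Gen 5 (s2^-1): push. Stack: [s2^-1 s4 s3^-1 s2^-1 s2^-1]
Gen 6 (s4): push. Stack: [s2^-1 s4 s3^-1 s2^-1 s2^-1 s4]
Reduced word: s2^-1 s4 s3^-1 s2^-1 s2^-1 s4

Answer: no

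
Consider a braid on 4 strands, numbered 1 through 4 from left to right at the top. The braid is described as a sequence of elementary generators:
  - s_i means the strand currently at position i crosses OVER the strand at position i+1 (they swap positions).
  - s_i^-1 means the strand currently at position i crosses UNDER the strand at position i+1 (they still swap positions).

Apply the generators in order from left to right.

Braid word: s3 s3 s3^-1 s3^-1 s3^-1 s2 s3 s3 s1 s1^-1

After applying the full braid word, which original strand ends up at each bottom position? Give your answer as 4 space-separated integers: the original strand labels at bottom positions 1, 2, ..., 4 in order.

Gen 1 (s3): strand 3 crosses over strand 4. Perm now: [1 2 4 3]
Gen 2 (s3): strand 4 crosses over strand 3. Perm now: [1 2 3 4]
Gen 3 (s3^-1): strand 3 crosses under strand 4. Perm now: [1 2 4 3]
Gen 4 (s3^-1): strand 4 crosses under strand 3. Perm now: [1 2 3 4]
Gen 5 (s3^-1): strand 3 crosses under strand 4. Perm now: [1 2 4 3]
Gen 6 (s2): strand 2 crosses over strand 4. Perm now: [1 4 2 3]
Gen 7 (s3): strand 2 crosses over strand 3. Perm now: [1 4 3 2]
Gen 8 (s3): strand 3 crosses over strand 2. Perm now: [1 4 2 3]
Gen 9 (s1): strand 1 crosses over strand 4. Perm now: [4 1 2 3]
Gen 10 (s1^-1): strand 4 crosses under strand 1. Perm now: [1 4 2 3]

Answer: 1 4 2 3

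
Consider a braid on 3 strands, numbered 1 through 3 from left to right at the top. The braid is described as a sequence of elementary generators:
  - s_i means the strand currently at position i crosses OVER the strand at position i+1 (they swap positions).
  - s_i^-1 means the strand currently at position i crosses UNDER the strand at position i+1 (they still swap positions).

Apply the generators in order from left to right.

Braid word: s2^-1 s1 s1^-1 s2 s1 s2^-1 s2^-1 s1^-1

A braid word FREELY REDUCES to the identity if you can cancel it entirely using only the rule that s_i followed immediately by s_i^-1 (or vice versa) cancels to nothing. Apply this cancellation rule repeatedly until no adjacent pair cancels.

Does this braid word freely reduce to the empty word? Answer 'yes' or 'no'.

Gen 1 (s2^-1): push. Stack: [s2^-1]
Gen 2 (s1): push. Stack: [s2^-1 s1]
Gen 3 (s1^-1): cancels prior s1. Stack: [s2^-1]
Gen 4 (s2): cancels prior s2^-1. Stack: []
Gen 5 (s1): push. Stack: [s1]
Gen 6 (s2^-1): push. Stack: [s1 s2^-1]
Gen 7 (s2^-1): push. Stack: [s1 s2^-1 s2^-1]
Gen 8 (s1^-1): push. Stack: [s1 s2^-1 s2^-1 s1^-1]
Reduced word: s1 s2^-1 s2^-1 s1^-1

Answer: no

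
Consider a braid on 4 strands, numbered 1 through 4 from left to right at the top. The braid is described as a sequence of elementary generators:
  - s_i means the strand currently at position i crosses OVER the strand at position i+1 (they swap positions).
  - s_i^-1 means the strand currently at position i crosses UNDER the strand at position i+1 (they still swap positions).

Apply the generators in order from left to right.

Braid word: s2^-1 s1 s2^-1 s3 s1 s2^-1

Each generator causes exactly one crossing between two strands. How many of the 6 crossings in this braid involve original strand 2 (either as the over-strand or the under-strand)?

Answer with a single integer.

Answer: 3

Derivation:
Gen 1: crossing 2x3. Involves strand 2? yes. Count so far: 1
Gen 2: crossing 1x3. Involves strand 2? no. Count so far: 1
Gen 3: crossing 1x2. Involves strand 2? yes. Count so far: 2
Gen 4: crossing 1x4. Involves strand 2? no. Count so far: 2
Gen 5: crossing 3x2. Involves strand 2? yes. Count so far: 3
Gen 6: crossing 3x4. Involves strand 2? no. Count so far: 3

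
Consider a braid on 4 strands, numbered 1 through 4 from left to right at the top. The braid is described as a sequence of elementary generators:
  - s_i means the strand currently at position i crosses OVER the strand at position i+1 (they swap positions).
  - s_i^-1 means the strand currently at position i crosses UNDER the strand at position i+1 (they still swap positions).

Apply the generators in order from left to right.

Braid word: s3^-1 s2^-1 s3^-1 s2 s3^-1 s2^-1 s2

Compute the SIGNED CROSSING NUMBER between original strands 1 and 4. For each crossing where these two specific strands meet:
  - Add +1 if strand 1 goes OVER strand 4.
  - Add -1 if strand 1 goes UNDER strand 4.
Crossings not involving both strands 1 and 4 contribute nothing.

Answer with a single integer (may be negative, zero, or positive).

Gen 1: crossing 3x4. Both 1&4? no. Sum: 0
Gen 2: crossing 2x4. Both 1&4? no. Sum: 0
Gen 3: crossing 2x3. Both 1&4? no. Sum: 0
Gen 4: crossing 4x3. Both 1&4? no. Sum: 0
Gen 5: crossing 4x2. Both 1&4? no. Sum: 0
Gen 6: crossing 3x2. Both 1&4? no. Sum: 0
Gen 7: crossing 2x3. Both 1&4? no. Sum: 0

Answer: 0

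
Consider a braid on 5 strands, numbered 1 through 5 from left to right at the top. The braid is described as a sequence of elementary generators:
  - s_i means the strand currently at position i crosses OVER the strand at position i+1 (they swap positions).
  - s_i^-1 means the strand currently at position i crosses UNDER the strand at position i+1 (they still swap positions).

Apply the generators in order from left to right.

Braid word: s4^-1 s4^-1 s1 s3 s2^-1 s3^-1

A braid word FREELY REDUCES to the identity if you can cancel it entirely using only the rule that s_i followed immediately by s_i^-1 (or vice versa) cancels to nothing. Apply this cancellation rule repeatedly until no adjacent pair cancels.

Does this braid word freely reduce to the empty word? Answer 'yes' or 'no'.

Answer: no

Derivation:
Gen 1 (s4^-1): push. Stack: [s4^-1]
Gen 2 (s4^-1): push. Stack: [s4^-1 s4^-1]
Gen 3 (s1): push. Stack: [s4^-1 s4^-1 s1]
Gen 4 (s3): push. Stack: [s4^-1 s4^-1 s1 s3]
Gen 5 (s2^-1): push. Stack: [s4^-1 s4^-1 s1 s3 s2^-1]
Gen 6 (s3^-1): push. Stack: [s4^-1 s4^-1 s1 s3 s2^-1 s3^-1]
Reduced word: s4^-1 s4^-1 s1 s3 s2^-1 s3^-1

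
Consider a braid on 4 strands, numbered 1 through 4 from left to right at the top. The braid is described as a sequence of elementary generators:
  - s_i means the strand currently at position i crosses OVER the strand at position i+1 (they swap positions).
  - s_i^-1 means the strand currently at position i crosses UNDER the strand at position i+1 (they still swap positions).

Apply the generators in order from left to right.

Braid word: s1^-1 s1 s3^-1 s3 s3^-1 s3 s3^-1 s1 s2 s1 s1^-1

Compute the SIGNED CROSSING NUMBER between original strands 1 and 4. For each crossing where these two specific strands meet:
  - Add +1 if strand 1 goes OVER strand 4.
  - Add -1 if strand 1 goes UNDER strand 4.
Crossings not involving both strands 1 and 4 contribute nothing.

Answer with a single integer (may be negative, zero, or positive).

Answer: 1

Derivation:
Gen 1: crossing 1x2. Both 1&4? no. Sum: 0
Gen 2: crossing 2x1. Both 1&4? no. Sum: 0
Gen 3: crossing 3x4. Both 1&4? no. Sum: 0
Gen 4: crossing 4x3. Both 1&4? no. Sum: 0
Gen 5: crossing 3x4. Both 1&4? no. Sum: 0
Gen 6: crossing 4x3. Both 1&4? no. Sum: 0
Gen 7: crossing 3x4. Both 1&4? no. Sum: 0
Gen 8: crossing 1x2. Both 1&4? no. Sum: 0
Gen 9: 1 over 4. Both 1&4? yes. Contrib: +1. Sum: 1
Gen 10: crossing 2x4. Both 1&4? no. Sum: 1
Gen 11: crossing 4x2. Both 1&4? no. Sum: 1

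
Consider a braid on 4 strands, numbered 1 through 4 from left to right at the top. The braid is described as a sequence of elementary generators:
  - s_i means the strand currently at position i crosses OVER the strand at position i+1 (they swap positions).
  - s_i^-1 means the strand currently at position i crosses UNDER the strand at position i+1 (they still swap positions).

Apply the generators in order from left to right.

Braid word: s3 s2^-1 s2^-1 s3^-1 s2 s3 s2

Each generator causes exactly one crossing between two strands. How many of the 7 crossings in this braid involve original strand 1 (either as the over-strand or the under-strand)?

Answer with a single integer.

Answer: 0

Derivation:
Gen 1: crossing 3x4. Involves strand 1? no. Count so far: 0
Gen 2: crossing 2x4. Involves strand 1? no. Count so far: 0
Gen 3: crossing 4x2. Involves strand 1? no. Count so far: 0
Gen 4: crossing 4x3. Involves strand 1? no. Count so far: 0
Gen 5: crossing 2x3. Involves strand 1? no. Count so far: 0
Gen 6: crossing 2x4. Involves strand 1? no. Count so far: 0
Gen 7: crossing 3x4. Involves strand 1? no. Count so far: 0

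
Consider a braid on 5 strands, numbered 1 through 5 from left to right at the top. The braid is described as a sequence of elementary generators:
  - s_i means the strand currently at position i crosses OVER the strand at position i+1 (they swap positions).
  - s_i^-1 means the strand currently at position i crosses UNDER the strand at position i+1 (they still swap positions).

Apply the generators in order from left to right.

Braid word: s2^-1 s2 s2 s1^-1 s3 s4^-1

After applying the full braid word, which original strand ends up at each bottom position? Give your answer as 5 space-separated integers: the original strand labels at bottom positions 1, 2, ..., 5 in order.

Gen 1 (s2^-1): strand 2 crosses under strand 3. Perm now: [1 3 2 4 5]
Gen 2 (s2): strand 3 crosses over strand 2. Perm now: [1 2 3 4 5]
Gen 3 (s2): strand 2 crosses over strand 3. Perm now: [1 3 2 4 5]
Gen 4 (s1^-1): strand 1 crosses under strand 3. Perm now: [3 1 2 4 5]
Gen 5 (s3): strand 2 crosses over strand 4. Perm now: [3 1 4 2 5]
Gen 6 (s4^-1): strand 2 crosses under strand 5. Perm now: [3 1 4 5 2]

Answer: 3 1 4 5 2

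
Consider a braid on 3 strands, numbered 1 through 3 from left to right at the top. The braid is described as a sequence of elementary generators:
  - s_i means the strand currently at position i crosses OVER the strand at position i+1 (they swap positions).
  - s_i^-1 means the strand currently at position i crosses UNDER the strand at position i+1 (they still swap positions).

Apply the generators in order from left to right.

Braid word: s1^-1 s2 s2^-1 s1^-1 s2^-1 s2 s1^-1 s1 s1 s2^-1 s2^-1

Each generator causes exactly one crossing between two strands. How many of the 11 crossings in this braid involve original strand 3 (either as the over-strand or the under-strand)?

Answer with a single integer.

Gen 1: crossing 1x2. Involves strand 3? no. Count so far: 0
Gen 2: crossing 1x3. Involves strand 3? yes. Count so far: 1
Gen 3: crossing 3x1. Involves strand 3? yes. Count so far: 2
Gen 4: crossing 2x1. Involves strand 3? no. Count so far: 2
Gen 5: crossing 2x3. Involves strand 3? yes. Count so far: 3
Gen 6: crossing 3x2. Involves strand 3? yes. Count so far: 4
Gen 7: crossing 1x2. Involves strand 3? no. Count so far: 4
Gen 8: crossing 2x1. Involves strand 3? no. Count so far: 4
Gen 9: crossing 1x2. Involves strand 3? no. Count so far: 4
Gen 10: crossing 1x3. Involves strand 3? yes. Count so far: 5
Gen 11: crossing 3x1. Involves strand 3? yes. Count so far: 6

Answer: 6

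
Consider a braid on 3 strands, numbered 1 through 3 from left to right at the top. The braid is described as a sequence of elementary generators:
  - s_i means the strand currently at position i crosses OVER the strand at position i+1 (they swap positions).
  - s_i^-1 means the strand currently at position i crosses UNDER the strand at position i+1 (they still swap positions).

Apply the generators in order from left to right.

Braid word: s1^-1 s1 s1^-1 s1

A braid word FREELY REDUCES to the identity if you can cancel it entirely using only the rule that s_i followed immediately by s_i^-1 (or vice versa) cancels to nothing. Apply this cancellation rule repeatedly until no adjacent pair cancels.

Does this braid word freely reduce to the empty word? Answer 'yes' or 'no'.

Answer: yes

Derivation:
Gen 1 (s1^-1): push. Stack: [s1^-1]
Gen 2 (s1): cancels prior s1^-1. Stack: []
Gen 3 (s1^-1): push. Stack: [s1^-1]
Gen 4 (s1): cancels prior s1^-1. Stack: []
Reduced word: (empty)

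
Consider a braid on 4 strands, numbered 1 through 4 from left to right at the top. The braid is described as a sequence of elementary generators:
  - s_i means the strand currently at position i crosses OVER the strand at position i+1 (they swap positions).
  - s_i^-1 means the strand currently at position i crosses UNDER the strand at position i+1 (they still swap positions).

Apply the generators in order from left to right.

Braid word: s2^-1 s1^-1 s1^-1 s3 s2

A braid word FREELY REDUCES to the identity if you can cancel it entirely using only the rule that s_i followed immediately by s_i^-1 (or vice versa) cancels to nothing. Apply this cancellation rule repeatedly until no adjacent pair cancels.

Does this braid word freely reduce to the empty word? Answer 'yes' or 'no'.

Answer: no

Derivation:
Gen 1 (s2^-1): push. Stack: [s2^-1]
Gen 2 (s1^-1): push. Stack: [s2^-1 s1^-1]
Gen 3 (s1^-1): push. Stack: [s2^-1 s1^-1 s1^-1]
Gen 4 (s3): push. Stack: [s2^-1 s1^-1 s1^-1 s3]
Gen 5 (s2): push. Stack: [s2^-1 s1^-1 s1^-1 s3 s2]
Reduced word: s2^-1 s1^-1 s1^-1 s3 s2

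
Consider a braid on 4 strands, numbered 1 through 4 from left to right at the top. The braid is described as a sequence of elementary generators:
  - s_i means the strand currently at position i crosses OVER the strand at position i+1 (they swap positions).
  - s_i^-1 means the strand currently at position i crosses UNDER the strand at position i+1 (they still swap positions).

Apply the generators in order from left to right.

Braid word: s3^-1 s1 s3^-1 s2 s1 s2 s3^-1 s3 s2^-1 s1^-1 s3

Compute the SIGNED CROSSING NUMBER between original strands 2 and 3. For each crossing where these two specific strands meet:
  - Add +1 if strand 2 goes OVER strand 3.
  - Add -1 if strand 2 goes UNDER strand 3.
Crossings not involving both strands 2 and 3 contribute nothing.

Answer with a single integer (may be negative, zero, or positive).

Gen 1: crossing 3x4. Both 2&3? no. Sum: 0
Gen 2: crossing 1x2. Both 2&3? no. Sum: 0
Gen 3: crossing 4x3. Both 2&3? no. Sum: 0
Gen 4: crossing 1x3. Both 2&3? no. Sum: 0
Gen 5: 2 over 3. Both 2&3? yes. Contrib: +1. Sum: 1
Gen 6: crossing 2x1. Both 2&3? no. Sum: 1
Gen 7: crossing 2x4. Both 2&3? no. Sum: 1
Gen 8: crossing 4x2. Both 2&3? no. Sum: 1
Gen 9: crossing 1x2. Both 2&3? no. Sum: 1
Gen 10: 3 under 2. Both 2&3? yes. Contrib: +1. Sum: 2
Gen 11: crossing 1x4. Both 2&3? no. Sum: 2

Answer: 2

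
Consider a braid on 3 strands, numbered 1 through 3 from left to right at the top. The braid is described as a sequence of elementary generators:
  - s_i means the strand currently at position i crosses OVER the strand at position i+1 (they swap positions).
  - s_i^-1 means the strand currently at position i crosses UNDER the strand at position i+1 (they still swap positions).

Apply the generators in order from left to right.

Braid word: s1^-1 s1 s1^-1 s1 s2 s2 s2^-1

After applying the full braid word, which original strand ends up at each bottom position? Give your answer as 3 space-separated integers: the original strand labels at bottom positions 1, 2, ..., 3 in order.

Answer: 1 3 2

Derivation:
Gen 1 (s1^-1): strand 1 crosses under strand 2. Perm now: [2 1 3]
Gen 2 (s1): strand 2 crosses over strand 1. Perm now: [1 2 3]
Gen 3 (s1^-1): strand 1 crosses under strand 2. Perm now: [2 1 3]
Gen 4 (s1): strand 2 crosses over strand 1. Perm now: [1 2 3]
Gen 5 (s2): strand 2 crosses over strand 3. Perm now: [1 3 2]
Gen 6 (s2): strand 3 crosses over strand 2. Perm now: [1 2 3]
Gen 7 (s2^-1): strand 2 crosses under strand 3. Perm now: [1 3 2]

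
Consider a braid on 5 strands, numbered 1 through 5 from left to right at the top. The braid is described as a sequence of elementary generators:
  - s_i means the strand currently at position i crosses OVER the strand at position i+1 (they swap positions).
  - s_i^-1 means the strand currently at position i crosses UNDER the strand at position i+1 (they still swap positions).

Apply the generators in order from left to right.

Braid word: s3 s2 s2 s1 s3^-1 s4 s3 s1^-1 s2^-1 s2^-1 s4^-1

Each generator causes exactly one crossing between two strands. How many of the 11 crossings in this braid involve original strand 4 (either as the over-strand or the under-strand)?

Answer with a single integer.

Gen 1: crossing 3x4. Involves strand 4? yes. Count so far: 1
Gen 2: crossing 2x4. Involves strand 4? yes. Count so far: 2
Gen 3: crossing 4x2. Involves strand 4? yes. Count so far: 3
Gen 4: crossing 1x2. Involves strand 4? no. Count so far: 3
Gen 5: crossing 4x3. Involves strand 4? yes. Count so far: 4
Gen 6: crossing 4x5. Involves strand 4? yes. Count so far: 5
Gen 7: crossing 3x5. Involves strand 4? no. Count so far: 5
Gen 8: crossing 2x1. Involves strand 4? no. Count so far: 5
Gen 9: crossing 2x5. Involves strand 4? no. Count so far: 5
Gen 10: crossing 5x2. Involves strand 4? no. Count so far: 5
Gen 11: crossing 3x4. Involves strand 4? yes. Count so far: 6

Answer: 6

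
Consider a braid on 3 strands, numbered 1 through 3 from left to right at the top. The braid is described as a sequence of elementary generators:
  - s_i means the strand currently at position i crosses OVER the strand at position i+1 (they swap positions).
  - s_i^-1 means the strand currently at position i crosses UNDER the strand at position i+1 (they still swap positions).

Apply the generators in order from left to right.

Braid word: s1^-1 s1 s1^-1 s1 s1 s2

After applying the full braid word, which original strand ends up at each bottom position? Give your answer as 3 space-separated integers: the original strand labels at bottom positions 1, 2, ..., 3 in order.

Gen 1 (s1^-1): strand 1 crosses under strand 2. Perm now: [2 1 3]
Gen 2 (s1): strand 2 crosses over strand 1. Perm now: [1 2 3]
Gen 3 (s1^-1): strand 1 crosses under strand 2. Perm now: [2 1 3]
Gen 4 (s1): strand 2 crosses over strand 1. Perm now: [1 2 3]
Gen 5 (s1): strand 1 crosses over strand 2. Perm now: [2 1 3]
Gen 6 (s2): strand 1 crosses over strand 3. Perm now: [2 3 1]

Answer: 2 3 1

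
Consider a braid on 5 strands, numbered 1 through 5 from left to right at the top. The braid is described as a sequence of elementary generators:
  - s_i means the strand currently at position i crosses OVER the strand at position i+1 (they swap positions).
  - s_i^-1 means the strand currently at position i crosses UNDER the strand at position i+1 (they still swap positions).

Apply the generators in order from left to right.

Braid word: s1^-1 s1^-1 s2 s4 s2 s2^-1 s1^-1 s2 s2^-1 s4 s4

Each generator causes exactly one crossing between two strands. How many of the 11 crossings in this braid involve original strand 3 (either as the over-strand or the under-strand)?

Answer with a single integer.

Answer: 4

Derivation:
Gen 1: crossing 1x2. Involves strand 3? no. Count so far: 0
Gen 2: crossing 2x1. Involves strand 3? no. Count so far: 0
Gen 3: crossing 2x3. Involves strand 3? yes. Count so far: 1
Gen 4: crossing 4x5. Involves strand 3? no. Count so far: 1
Gen 5: crossing 3x2. Involves strand 3? yes. Count so far: 2
Gen 6: crossing 2x3. Involves strand 3? yes. Count so far: 3
Gen 7: crossing 1x3. Involves strand 3? yes. Count so far: 4
Gen 8: crossing 1x2. Involves strand 3? no. Count so far: 4
Gen 9: crossing 2x1. Involves strand 3? no. Count so far: 4
Gen 10: crossing 5x4. Involves strand 3? no. Count so far: 4
Gen 11: crossing 4x5. Involves strand 3? no. Count so far: 4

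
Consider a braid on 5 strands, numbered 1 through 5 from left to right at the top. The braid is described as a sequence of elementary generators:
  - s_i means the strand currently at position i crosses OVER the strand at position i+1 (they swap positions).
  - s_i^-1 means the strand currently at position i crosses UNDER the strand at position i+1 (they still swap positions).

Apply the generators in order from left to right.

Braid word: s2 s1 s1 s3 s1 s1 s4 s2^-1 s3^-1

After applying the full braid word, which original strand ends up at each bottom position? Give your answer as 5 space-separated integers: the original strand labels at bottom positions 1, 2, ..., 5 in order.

Answer: 1 4 5 3 2

Derivation:
Gen 1 (s2): strand 2 crosses over strand 3. Perm now: [1 3 2 4 5]
Gen 2 (s1): strand 1 crosses over strand 3. Perm now: [3 1 2 4 5]
Gen 3 (s1): strand 3 crosses over strand 1. Perm now: [1 3 2 4 5]
Gen 4 (s3): strand 2 crosses over strand 4. Perm now: [1 3 4 2 5]
Gen 5 (s1): strand 1 crosses over strand 3. Perm now: [3 1 4 2 5]
Gen 6 (s1): strand 3 crosses over strand 1. Perm now: [1 3 4 2 5]
Gen 7 (s4): strand 2 crosses over strand 5. Perm now: [1 3 4 5 2]
Gen 8 (s2^-1): strand 3 crosses under strand 4. Perm now: [1 4 3 5 2]
Gen 9 (s3^-1): strand 3 crosses under strand 5. Perm now: [1 4 5 3 2]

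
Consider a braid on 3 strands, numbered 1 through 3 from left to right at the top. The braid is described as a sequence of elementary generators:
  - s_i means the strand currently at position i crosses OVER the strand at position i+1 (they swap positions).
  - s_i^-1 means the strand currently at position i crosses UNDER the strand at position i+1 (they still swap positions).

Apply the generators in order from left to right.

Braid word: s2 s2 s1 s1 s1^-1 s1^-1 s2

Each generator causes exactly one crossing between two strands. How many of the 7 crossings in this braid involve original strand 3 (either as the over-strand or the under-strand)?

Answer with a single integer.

Gen 1: crossing 2x3. Involves strand 3? yes. Count so far: 1
Gen 2: crossing 3x2. Involves strand 3? yes. Count so far: 2
Gen 3: crossing 1x2. Involves strand 3? no. Count so far: 2
Gen 4: crossing 2x1. Involves strand 3? no. Count so far: 2
Gen 5: crossing 1x2. Involves strand 3? no. Count so far: 2
Gen 6: crossing 2x1. Involves strand 3? no. Count so far: 2
Gen 7: crossing 2x3. Involves strand 3? yes. Count so far: 3

Answer: 3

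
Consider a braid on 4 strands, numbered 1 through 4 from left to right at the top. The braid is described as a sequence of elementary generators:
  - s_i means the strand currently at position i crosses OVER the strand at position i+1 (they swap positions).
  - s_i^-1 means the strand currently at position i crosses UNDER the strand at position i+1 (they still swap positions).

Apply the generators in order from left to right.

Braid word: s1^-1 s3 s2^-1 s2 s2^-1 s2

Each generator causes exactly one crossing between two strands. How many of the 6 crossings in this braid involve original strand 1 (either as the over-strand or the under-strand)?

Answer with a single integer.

Gen 1: crossing 1x2. Involves strand 1? yes. Count so far: 1
Gen 2: crossing 3x4. Involves strand 1? no. Count so far: 1
Gen 3: crossing 1x4. Involves strand 1? yes. Count so far: 2
Gen 4: crossing 4x1. Involves strand 1? yes. Count so far: 3
Gen 5: crossing 1x4. Involves strand 1? yes. Count so far: 4
Gen 6: crossing 4x1. Involves strand 1? yes. Count so far: 5

Answer: 5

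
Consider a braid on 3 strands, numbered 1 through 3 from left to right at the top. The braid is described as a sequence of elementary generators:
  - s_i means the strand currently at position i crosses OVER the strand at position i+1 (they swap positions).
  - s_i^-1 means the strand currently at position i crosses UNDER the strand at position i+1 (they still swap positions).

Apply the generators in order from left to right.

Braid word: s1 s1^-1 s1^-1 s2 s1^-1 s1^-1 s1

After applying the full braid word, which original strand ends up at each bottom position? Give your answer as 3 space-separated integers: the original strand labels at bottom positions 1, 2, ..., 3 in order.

Gen 1 (s1): strand 1 crosses over strand 2. Perm now: [2 1 3]
Gen 2 (s1^-1): strand 2 crosses under strand 1. Perm now: [1 2 3]
Gen 3 (s1^-1): strand 1 crosses under strand 2. Perm now: [2 1 3]
Gen 4 (s2): strand 1 crosses over strand 3. Perm now: [2 3 1]
Gen 5 (s1^-1): strand 2 crosses under strand 3. Perm now: [3 2 1]
Gen 6 (s1^-1): strand 3 crosses under strand 2. Perm now: [2 3 1]
Gen 7 (s1): strand 2 crosses over strand 3. Perm now: [3 2 1]

Answer: 3 2 1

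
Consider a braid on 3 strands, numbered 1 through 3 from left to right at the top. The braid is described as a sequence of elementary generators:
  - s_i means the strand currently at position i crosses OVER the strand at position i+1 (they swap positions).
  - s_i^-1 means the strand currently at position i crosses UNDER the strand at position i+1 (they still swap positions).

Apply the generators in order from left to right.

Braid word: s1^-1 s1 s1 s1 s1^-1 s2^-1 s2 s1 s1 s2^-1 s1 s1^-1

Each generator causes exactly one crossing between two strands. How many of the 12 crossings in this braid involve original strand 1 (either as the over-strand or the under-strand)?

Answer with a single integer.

Gen 1: crossing 1x2. Involves strand 1? yes. Count so far: 1
Gen 2: crossing 2x1. Involves strand 1? yes. Count so far: 2
Gen 3: crossing 1x2. Involves strand 1? yes. Count so far: 3
Gen 4: crossing 2x1. Involves strand 1? yes. Count so far: 4
Gen 5: crossing 1x2. Involves strand 1? yes. Count so far: 5
Gen 6: crossing 1x3. Involves strand 1? yes. Count so far: 6
Gen 7: crossing 3x1. Involves strand 1? yes. Count so far: 7
Gen 8: crossing 2x1. Involves strand 1? yes. Count so far: 8
Gen 9: crossing 1x2. Involves strand 1? yes. Count so far: 9
Gen 10: crossing 1x3. Involves strand 1? yes. Count so far: 10
Gen 11: crossing 2x3. Involves strand 1? no. Count so far: 10
Gen 12: crossing 3x2. Involves strand 1? no. Count so far: 10

Answer: 10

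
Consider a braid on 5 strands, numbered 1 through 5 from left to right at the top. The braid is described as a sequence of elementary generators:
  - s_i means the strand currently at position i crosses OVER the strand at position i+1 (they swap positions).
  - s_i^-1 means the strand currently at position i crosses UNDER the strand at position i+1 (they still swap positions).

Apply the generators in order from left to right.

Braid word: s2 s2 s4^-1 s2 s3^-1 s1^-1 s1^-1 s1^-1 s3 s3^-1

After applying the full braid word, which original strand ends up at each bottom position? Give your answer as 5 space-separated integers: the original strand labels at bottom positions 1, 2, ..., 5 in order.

Gen 1 (s2): strand 2 crosses over strand 3. Perm now: [1 3 2 4 5]
Gen 2 (s2): strand 3 crosses over strand 2. Perm now: [1 2 3 4 5]
Gen 3 (s4^-1): strand 4 crosses under strand 5. Perm now: [1 2 3 5 4]
Gen 4 (s2): strand 2 crosses over strand 3. Perm now: [1 3 2 5 4]
Gen 5 (s3^-1): strand 2 crosses under strand 5. Perm now: [1 3 5 2 4]
Gen 6 (s1^-1): strand 1 crosses under strand 3. Perm now: [3 1 5 2 4]
Gen 7 (s1^-1): strand 3 crosses under strand 1. Perm now: [1 3 5 2 4]
Gen 8 (s1^-1): strand 1 crosses under strand 3. Perm now: [3 1 5 2 4]
Gen 9 (s3): strand 5 crosses over strand 2. Perm now: [3 1 2 5 4]
Gen 10 (s3^-1): strand 2 crosses under strand 5. Perm now: [3 1 5 2 4]

Answer: 3 1 5 2 4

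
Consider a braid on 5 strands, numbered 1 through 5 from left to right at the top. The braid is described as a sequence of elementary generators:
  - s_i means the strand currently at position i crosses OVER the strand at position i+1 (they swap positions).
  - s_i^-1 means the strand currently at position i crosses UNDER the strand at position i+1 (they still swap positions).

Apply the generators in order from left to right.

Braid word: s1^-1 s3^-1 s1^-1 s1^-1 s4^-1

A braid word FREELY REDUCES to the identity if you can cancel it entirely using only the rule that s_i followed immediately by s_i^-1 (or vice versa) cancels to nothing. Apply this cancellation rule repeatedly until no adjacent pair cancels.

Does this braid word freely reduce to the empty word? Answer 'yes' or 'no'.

Gen 1 (s1^-1): push. Stack: [s1^-1]
Gen 2 (s3^-1): push. Stack: [s1^-1 s3^-1]
Gen 3 (s1^-1): push. Stack: [s1^-1 s3^-1 s1^-1]
Gen 4 (s1^-1): push. Stack: [s1^-1 s3^-1 s1^-1 s1^-1]
Gen 5 (s4^-1): push. Stack: [s1^-1 s3^-1 s1^-1 s1^-1 s4^-1]
Reduced word: s1^-1 s3^-1 s1^-1 s1^-1 s4^-1

Answer: no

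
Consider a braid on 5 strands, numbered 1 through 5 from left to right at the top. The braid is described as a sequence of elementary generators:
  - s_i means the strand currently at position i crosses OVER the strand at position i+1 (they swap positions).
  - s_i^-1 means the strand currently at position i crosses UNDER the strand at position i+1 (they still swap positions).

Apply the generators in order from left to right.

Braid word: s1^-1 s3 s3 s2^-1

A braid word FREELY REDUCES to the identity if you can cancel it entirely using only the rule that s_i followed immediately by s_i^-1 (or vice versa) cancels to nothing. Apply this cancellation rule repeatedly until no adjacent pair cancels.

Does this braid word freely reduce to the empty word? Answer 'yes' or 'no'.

Gen 1 (s1^-1): push. Stack: [s1^-1]
Gen 2 (s3): push. Stack: [s1^-1 s3]
Gen 3 (s3): push. Stack: [s1^-1 s3 s3]
Gen 4 (s2^-1): push. Stack: [s1^-1 s3 s3 s2^-1]
Reduced word: s1^-1 s3 s3 s2^-1

Answer: no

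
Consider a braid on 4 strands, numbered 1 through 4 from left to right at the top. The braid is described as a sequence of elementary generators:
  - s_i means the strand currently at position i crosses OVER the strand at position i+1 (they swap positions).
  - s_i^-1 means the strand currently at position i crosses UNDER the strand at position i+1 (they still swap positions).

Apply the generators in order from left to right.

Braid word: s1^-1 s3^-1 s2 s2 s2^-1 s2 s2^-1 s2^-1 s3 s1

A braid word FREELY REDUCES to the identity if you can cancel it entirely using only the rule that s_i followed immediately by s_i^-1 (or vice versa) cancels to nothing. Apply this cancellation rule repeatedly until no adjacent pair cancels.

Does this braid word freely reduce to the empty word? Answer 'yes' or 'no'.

Answer: yes

Derivation:
Gen 1 (s1^-1): push. Stack: [s1^-1]
Gen 2 (s3^-1): push. Stack: [s1^-1 s3^-1]
Gen 3 (s2): push. Stack: [s1^-1 s3^-1 s2]
Gen 4 (s2): push. Stack: [s1^-1 s3^-1 s2 s2]
Gen 5 (s2^-1): cancels prior s2. Stack: [s1^-1 s3^-1 s2]
Gen 6 (s2): push. Stack: [s1^-1 s3^-1 s2 s2]
Gen 7 (s2^-1): cancels prior s2. Stack: [s1^-1 s3^-1 s2]
Gen 8 (s2^-1): cancels prior s2. Stack: [s1^-1 s3^-1]
Gen 9 (s3): cancels prior s3^-1. Stack: [s1^-1]
Gen 10 (s1): cancels prior s1^-1. Stack: []
Reduced word: (empty)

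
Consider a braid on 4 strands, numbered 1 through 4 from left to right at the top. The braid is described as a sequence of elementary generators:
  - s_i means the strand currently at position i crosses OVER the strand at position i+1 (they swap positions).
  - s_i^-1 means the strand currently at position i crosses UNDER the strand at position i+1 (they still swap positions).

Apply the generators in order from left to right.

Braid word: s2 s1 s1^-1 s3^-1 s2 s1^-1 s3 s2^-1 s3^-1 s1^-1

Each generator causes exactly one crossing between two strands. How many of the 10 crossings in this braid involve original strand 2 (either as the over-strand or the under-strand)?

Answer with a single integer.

Gen 1: crossing 2x3. Involves strand 2? yes. Count so far: 1
Gen 2: crossing 1x3. Involves strand 2? no. Count so far: 1
Gen 3: crossing 3x1. Involves strand 2? no. Count so far: 1
Gen 4: crossing 2x4. Involves strand 2? yes. Count so far: 2
Gen 5: crossing 3x4. Involves strand 2? no. Count so far: 2
Gen 6: crossing 1x4. Involves strand 2? no. Count so far: 2
Gen 7: crossing 3x2. Involves strand 2? yes. Count so far: 3
Gen 8: crossing 1x2. Involves strand 2? yes. Count so far: 4
Gen 9: crossing 1x3. Involves strand 2? no. Count so far: 4
Gen 10: crossing 4x2. Involves strand 2? yes. Count so far: 5

Answer: 5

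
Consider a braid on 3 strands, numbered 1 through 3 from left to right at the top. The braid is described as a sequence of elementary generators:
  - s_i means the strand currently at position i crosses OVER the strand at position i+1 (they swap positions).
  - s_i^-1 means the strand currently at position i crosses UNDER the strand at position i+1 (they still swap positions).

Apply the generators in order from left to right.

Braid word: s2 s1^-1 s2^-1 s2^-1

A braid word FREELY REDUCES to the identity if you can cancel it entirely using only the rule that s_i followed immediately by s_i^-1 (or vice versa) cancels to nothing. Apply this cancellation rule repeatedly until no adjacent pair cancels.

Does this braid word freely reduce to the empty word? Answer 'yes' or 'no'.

Gen 1 (s2): push. Stack: [s2]
Gen 2 (s1^-1): push. Stack: [s2 s1^-1]
Gen 3 (s2^-1): push. Stack: [s2 s1^-1 s2^-1]
Gen 4 (s2^-1): push. Stack: [s2 s1^-1 s2^-1 s2^-1]
Reduced word: s2 s1^-1 s2^-1 s2^-1

Answer: no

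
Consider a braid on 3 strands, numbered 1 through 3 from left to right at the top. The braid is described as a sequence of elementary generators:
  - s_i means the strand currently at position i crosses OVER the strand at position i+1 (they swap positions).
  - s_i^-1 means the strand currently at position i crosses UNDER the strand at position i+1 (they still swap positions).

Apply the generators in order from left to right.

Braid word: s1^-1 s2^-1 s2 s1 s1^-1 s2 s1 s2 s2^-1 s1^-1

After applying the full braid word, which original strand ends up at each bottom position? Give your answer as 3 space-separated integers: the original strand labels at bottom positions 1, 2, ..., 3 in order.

Answer: 2 3 1

Derivation:
Gen 1 (s1^-1): strand 1 crosses under strand 2. Perm now: [2 1 3]
Gen 2 (s2^-1): strand 1 crosses under strand 3. Perm now: [2 3 1]
Gen 3 (s2): strand 3 crosses over strand 1. Perm now: [2 1 3]
Gen 4 (s1): strand 2 crosses over strand 1. Perm now: [1 2 3]
Gen 5 (s1^-1): strand 1 crosses under strand 2. Perm now: [2 1 3]
Gen 6 (s2): strand 1 crosses over strand 3. Perm now: [2 3 1]
Gen 7 (s1): strand 2 crosses over strand 3. Perm now: [3 2 1]
Gen 8 (s2): strand 2 crosses over strand 1. Perm now: [3 1 2]
Gen 9 (s2^-1): strand 1 crosses under strand 2. Perm now: [3 2 1]
Gen 10 (s1^-1): strand 3 crosses under strand 2. Perm now: [2 3 1]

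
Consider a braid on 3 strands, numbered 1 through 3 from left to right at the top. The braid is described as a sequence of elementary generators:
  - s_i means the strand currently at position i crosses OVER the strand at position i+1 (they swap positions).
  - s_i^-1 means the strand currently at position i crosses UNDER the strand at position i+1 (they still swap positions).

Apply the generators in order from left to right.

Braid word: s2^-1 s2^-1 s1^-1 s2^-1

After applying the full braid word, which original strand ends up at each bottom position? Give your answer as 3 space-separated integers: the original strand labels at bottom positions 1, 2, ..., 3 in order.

Gen 1 (s2^-1): strand 2 crosses under strand 3. Perm now: [1 3 2]
Gen 2 (s2^-1): strand 3 crosses under strand 2. Perm now: [1 2 3]
Gen 3 (s1^-1): strand 1 crosses under strand 2. Perm now: [2 1 3]
Gen 4 (s2^-1): strand 1 crosses under strand 3. Perm now: [2 3 1]

Answer: 2 3 1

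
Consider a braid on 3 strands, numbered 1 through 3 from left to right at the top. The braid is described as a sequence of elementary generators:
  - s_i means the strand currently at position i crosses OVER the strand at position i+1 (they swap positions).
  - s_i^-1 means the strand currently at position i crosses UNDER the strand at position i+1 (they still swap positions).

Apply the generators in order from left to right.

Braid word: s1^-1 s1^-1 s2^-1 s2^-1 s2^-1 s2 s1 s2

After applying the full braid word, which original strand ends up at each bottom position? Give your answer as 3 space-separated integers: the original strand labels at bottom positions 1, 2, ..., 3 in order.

Gen 1 (s1^-1): strand 1 crosses under strand 2. Perm now: [2 1 3]
Gen 2 (s1^-1): strand 2 crosses under strand 1. Perm now: [1 2 3]
Gen 3 (s2^-1): strand 2 crosses under strand 3. Perm now: [1 3 2]
Gen 4 (s2^-1): strand 3 crosses under strand 2. Perm now: [1 2 3]
Gen 5 (s2^-1): strand 2 crosses under strand 3. Perm now: [1 3 2]
Gen 6 (s2): strand 3 crosses over strand 2. Perm now: [1 2 3]
Gen 7 (s1): strand 1 crosses over strand 2. Perm now: [2 1 3]
Gen 8 (s2): strand 1 crosses over strand 3. Perm now: [2 3 1]

Answer: 2 3 1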